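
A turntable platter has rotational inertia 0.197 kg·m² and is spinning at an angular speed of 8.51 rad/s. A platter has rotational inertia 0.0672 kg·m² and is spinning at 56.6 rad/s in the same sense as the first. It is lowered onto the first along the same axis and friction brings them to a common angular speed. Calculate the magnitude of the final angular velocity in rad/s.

|ω_f| ≈ 20.7 rad/s

The coupling torques are internal; angular momentum about the shared axis is conserved.
Taking A's sense as positive: L = (0.1970)(8.51) + (0.06720)(56.6) = 5.480 kg·m²·rad/s.
Combined I = 0.1970 + 0.06720 = 0.2642 kg·m².
ω_f = L / I = 5.480 / 0.2642 = 20.74 rad/s.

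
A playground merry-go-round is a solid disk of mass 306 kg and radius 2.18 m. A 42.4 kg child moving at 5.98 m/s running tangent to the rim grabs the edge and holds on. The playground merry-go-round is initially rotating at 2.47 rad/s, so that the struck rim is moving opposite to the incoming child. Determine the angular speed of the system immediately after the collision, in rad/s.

|ω_f| ≈ 1.34 rad/s

About the axle the impulsive forces during the collision are internal, so angular momentum about that axis is conserved.
I_p = ½(306)(2.18)² = 727.1 kg·m². Taking the sense of the child's angular momentum as positive, L_{child} = m v R = (42.4)(5.98)(2.18) = 552.7 kg·m²/s.
L_i = −I_p ω_p + m v R = −(727.1)(2.47) + 552.7 = -1243 kg·m²/s.
After sticking, I_f = I_p + m R² = 727.1 + (42.4)(2.18)² = 928.6 kg·m².
ω_f = L_i / I_f = -1243 / 928.6 = -1.339 rad/s.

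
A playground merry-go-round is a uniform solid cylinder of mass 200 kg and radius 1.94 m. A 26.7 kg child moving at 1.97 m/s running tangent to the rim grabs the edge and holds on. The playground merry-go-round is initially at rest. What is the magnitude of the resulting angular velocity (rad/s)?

|ω_f| ≈ 0.214 rad/s

The axle reaction passes through the axle and exerts no torque about it; angular momentum about the axle is conserved through the impact.
I_p = ½(200)(1.94)² = 376.4 kg·m². Taking the sense of the child's angular momentum as positive, L_{child} = m v R = (26.7)(1.97)(1.94) = 102.0 kg·m²/s.
L_i = 0 + 102.0 = 102.0 kg·m²/s.
After sticking, I_f = I_p + m R² = 376.4 + (26.7)(1.94)² = 476.8 kg·m².
ω_f = L_i / I_f = 102.0 / 476.8 = 0.2140 rad/s.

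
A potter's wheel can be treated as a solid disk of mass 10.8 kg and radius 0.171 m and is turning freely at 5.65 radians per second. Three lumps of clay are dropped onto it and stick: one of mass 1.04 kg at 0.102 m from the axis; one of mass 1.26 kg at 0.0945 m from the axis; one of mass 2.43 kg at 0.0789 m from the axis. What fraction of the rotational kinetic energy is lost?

fraction ≈ 0.191

The added mass arrives with no angular momentum about the axis, and any external torque about the axis is negligible, so the system's angular momentum is conserved.
I_p = ½(10.8)(0.171)² = 0.1579 kg·m².
Added inertia Σmr² = (1.04)(0.102)² + (1.26)(0.0945)² + (2.43)(0.0789)² = 0.03720 kg·m²; I_f = 0.1579 + 0.03720 = 0.1951 kg·m².
ω_f = I_p ω_i / I_f = (0.1579)(5.65) / 0.1951 = 4.573 rad/s.
KE_i = ½(0.1579)(5.650 rad/s)² = 2.520 J; KE_f = ½(0.1951)(4.573)² = 2.040 J.
Fraction lost = 0.1907.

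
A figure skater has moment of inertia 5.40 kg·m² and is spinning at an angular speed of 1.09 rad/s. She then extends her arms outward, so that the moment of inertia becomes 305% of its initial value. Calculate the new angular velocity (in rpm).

ω₂ ≈ 3.41 rpm

With no external torque about the axis, L is conserved: I₁ω₁ = I₂ω₂.
I₂ = 3.05 × 5.40 = 16.47 kg·m².
ω₂ = I₁ω₁ / I₂ = (5.400)(1.09 rad/s) / (16.47) = 0.3574 rad/s = 3.413 rpm.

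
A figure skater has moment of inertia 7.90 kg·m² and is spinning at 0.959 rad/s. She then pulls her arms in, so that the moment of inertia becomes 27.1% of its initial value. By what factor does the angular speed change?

With no external torque about the axis, L is conserved: I₁ω₁ = I₂ω₂.
I₂ = 0.271 × 7.90 = 2.141 kg·m².
ω₂/ω₁ = I₁/I₂ = 7.900 / 2.141 = 3.690.

ω₂/ω₁ ≈ 3.69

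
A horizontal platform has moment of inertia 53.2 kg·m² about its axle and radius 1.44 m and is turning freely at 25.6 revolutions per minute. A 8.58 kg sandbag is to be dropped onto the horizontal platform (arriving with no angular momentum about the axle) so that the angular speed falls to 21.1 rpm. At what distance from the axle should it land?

No external torque acts about the axle; L_before = L_after.
I_p ω_i = (I_p + m r²) ω_f ⇒ m r² = I_p(ω_i/ω_f − 1) = 53.20(25.6/21.1 − 1) = 11.35 kg·m².
r = √(11.35/8.58) = 1.150 m.

r ≈ 1.15 m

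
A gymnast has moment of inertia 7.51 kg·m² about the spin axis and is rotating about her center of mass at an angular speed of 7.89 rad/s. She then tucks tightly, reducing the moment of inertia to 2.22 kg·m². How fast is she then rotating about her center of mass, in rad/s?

Angular momentum about the spin axis is conserved since the torque about it is zero.
ω₂ = I₁ω₁ / I₂ = (7.510)(7.89 rad/s) / (2.220) = 26.69 rad/s.

ω₂ ≈ 26.7 rad/s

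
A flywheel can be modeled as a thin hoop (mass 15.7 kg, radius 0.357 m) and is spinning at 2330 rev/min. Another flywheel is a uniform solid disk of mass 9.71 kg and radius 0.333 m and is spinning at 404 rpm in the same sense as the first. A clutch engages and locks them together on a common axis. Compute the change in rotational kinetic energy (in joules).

ΔKE ≈ -8630 J

No external torque acts about the common axis, so total angular momentum is conserved.
Moments of inertia: I_A = (15.7)(0.357)² = 2.001 kg·m²; I_B = ½(9.71)(0.333)² = 0.5384 kg·m².
Taking A's sense as positive: L = (2.001)(2330) + (0.5384)(404) = 4880 kg·m²·rpm.
Combined I = 2.001 + 0.5384 = 2.539 kg·m².
ω_f = L / I = 4880 / 2.539 = 1922 rpm.
KE_i = ½ΣIω² = 60040 J; KE_f = ½(2.539)(201.2)² = 51420 J.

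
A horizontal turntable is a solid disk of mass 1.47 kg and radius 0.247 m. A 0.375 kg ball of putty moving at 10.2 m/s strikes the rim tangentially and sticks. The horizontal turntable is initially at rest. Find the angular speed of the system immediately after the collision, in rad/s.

|ω_f| ≈ 14.0 rad/s

About the axle the impulsive forces during the collision are internal, so angular momentum about that axis is conserved.
I_p = ½(1.47)(0.247)² = 0.04484 kg·m². Taking the sense of the ball of putty's angular momentum as positive, L_{ball} = m v R = (0.375)(10.2)(0.247) = 0.9448 kg·m²/s.
L_i = 0 + 0.9448 = 0.9448 kg·m²/s.
After sticking, I_f = I_p + m R² = 0.04484 + (0.375)(0.247)² = 0.06772 kg·m².
ω_f = L_i / I_f = 0.9448 / 0.06772 = 13.95 rad/s.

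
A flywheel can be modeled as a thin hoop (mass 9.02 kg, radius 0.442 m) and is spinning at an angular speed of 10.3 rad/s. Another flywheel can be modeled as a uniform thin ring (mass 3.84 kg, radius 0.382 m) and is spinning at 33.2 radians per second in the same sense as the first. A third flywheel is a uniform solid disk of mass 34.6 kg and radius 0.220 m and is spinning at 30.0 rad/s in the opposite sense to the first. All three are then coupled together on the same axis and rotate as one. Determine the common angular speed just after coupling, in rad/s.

|ω_f| ≈ 3.68 rad/s

The coupling torques are internal; angular momentum about the shared axis is conserved.
Moments of inertia: I_A = (9.02)(0.442)² = 1.762 kg·m²; I_B = (3.84)(0.382)² = 0.5603 kg·m²; I_C = ½(34.6)(0.220)² = 0.8373 kg·m².
Taking A's sense as positive: L = (1.762)(10.3) + (0.5603)(33.2) − (0.8373)(30.0) = 11.63 kg·m²·rad/s.
Combined I = 1.762 + 0.5603 + 0.8373 = 3.160 kg·m².
ω_f = L / I = 11.63 / 3.160 = 3.682 rad/s.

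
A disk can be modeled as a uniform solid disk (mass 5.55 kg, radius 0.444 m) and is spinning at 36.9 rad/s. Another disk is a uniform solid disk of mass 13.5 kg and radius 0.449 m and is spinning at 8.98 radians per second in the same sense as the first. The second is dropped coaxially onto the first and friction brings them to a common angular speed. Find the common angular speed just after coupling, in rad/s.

The coupling torques are internal; angular momentum about the shared axis is conserved.
Moments of inertia: I_A = ½(5.55)(0.444)² = 0.5471 kg·m²; I_B = ½(13.5)(0.449)² = 1.361 kg·m².
Taking A's sense as positive: L = (0.5471)(36.9) + (1.361)(8.98) = 32.41 kg·m²·rad/s.
Combined I = 0.5471 + 1.361 = 1.908 kg·m².
ω_f = L / I = 32.41 / 1.908 = 16.99 rad/s.

|ω_f| ≈ 17.0 rad/s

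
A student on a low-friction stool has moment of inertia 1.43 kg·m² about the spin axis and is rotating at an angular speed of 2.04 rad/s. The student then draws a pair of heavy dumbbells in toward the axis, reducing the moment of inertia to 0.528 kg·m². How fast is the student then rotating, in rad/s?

ω₂ ≈ 5.52 rad/s

Angular momentum about the spin axis is conserved since the torque about it is zero.
ω₂ = I₁ω₁ / I₂ = (1.430)(2.04 rad/s) / (0.5280) = 5.525 rad/s.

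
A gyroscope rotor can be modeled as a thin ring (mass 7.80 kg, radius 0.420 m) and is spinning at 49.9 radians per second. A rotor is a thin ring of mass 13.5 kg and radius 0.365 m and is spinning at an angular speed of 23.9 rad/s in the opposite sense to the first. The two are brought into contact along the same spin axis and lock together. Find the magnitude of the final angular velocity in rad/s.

|ω_f| ≈ 8.09 rad/s

No external torque acts about the common axis, so total angular momentum is conserved.
Moments of inertia: I_A = (7.80)(0.420)² = 1.376 kg·m²; I_B = (13.5)(0.365)² = 1.799 kg·m².
Taking A's sense as positive: L = (1.376)(49.9) − (1.799)(23.9) = 25.67 kg·m²·rad/s.
Combined I = 1.376 + 1.799 = 3.174 kg·m².
ω_f = L / I = 25.67 / 3.174 = 8.087 rad/s.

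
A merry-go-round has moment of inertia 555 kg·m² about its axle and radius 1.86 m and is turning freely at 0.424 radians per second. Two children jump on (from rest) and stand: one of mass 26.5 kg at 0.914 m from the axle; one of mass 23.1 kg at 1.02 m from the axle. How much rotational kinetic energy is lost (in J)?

The added mass arrives with no angular momentum about the axle, and any external torque about the axle is negligible, so the system's angular momentum is conserved.
Added inertia Σmr² = (26.5)(0.914)² + (23.1)(1.02)² = 46.17 kg·m²; I_f = 555.0 + 46.17 = 601.2 kg·m².
ω_f = I_p ω_i / I_f = (555.0)(0.424) / 601.2 = 0.3914 rad/s.
KE_i = ½(555.0)(0.4240 rad/s)² = 49.89 J; KE_f = ½(601.2)(0.3914)² = 46.06 J.

energy lost ≈ 3.83 J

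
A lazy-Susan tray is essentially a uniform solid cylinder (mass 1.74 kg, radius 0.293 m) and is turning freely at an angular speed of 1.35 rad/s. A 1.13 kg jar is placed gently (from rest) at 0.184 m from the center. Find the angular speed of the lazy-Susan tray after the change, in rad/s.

ω_f ≈ 0.893 rad/s

No external torque acts about the center; L_before = L_after.
I_p = ½(1.74)(0.293)² = 0.07469 kg·m².
Added inertia Σmr² = (1.13)(0.184)² = 0.03826 kg·m²; I_f = 0.07469 + 0.03826 = 0.1129 kg·m².
ω_f = I_p ω_i / I_f = (0.07469)(1.35) / 0.1129 = 0.8927 rad/s.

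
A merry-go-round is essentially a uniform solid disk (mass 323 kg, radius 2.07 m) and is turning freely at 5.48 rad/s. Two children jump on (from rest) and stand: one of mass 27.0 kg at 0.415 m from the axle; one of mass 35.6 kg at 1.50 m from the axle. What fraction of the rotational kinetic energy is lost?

The added mass arrives with no angular momentum about the axle, and any external torque about the axle is negligible, so the system's angular momentum is conserved.
I_p = ½(323)(2.07)² = 692.0 kg·m².
Added inertia Σmr² = (27.0)(0.415)² + (35.6)(1.50)² = 84.75 kg·m²; I_f = 692.0 + 84.75 = 776.8 kg·m².
ω_f = I_p ω_i / I_f = (692.0)(5.48) / 776.8 = 4.882 rad/s.
KE_i = ½(692.0)(5.480 rad/s)² = 10390 J; KE_f = ½(776.8)(4.882)² = 9257 J.
Fraction lost = 0.1091.

fraction ≈ 0.109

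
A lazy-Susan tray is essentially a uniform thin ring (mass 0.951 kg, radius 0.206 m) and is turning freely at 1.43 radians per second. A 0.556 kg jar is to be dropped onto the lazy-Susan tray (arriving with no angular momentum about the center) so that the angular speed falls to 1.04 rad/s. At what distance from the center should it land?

r ≈ 0.165 m

The added mass arrives with no angular momentum about the center, and any external torque about the center is negligible, so the system's angular momentum is conserved.
I_p = (0.951)(0.206)² = 0.04036 kg·m².
I_p ω_i = (I_p + m r²) ω_f ⇒ m r² = I_p(ω_i/ω_f − 1) = 0.04036(1.43/1.04 − 1) = 0.01513 kg·m².
r = √(0.01513/0.556) = 0.1650 m.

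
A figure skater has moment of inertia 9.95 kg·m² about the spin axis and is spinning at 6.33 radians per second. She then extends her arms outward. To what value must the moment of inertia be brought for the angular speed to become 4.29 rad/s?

Angular momentum about the spin axis is conserved since the torque about it is zero.
I₂ = I₁ω₁ / ω₂ = (9.95)(6.33) / (4.29) = 14.68 kg·m².

I₂ ≈ 14.7 kg·m²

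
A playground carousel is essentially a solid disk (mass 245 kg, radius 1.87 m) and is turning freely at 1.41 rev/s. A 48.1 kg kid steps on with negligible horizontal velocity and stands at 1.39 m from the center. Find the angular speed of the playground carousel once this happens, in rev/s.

The added mass arrives with no angular momentum about the center, and any external torque about the center is negligible, so the system's angular momentum is conserved.
I_p = ½(245)(1.87)² = 428.4 kg·m².
Added inertia Σmr² = (48.1)(1.39)² = 92.93 kg·m²; I_f = 428.4 + 92.93 = 521.3 kg·m².
ω_f = I_p ω_i / I_f = (428.4)(1.41) / 521.3 = 1.159 rev/s.

ω_f ≈ 1.16 rev/s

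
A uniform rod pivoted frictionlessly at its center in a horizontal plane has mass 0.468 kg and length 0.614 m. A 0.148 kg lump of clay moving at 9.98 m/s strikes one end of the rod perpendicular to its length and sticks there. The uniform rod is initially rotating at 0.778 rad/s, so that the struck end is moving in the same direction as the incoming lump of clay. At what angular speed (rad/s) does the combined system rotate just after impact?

|ω_f| ≈ 16.2 rad/s

The axle reaction passes through the pivot and exerts no torque about it; angular momentum about the pivot is conserved through the impact.
I_p = (1/12)(0.468)(0.614)² = 0.01470 kg·m². Taking the sense of the lump of clay's angular momentum as positive, L_{lump} = m v R = (0.148)(9.98)(0.614/2) = 0.4535 kg·m²/s.
L_i = +I_p ω_p + m v R = +(0.01470)(0.778) + 0.4535 = 0.4649 kg·m²/s.
After sticking, I_f = I_p + m R² = 0.01470 + (0.148)(0.614/2)² = 0.02865 kg·m².
ω_f = L_i / I_f = 0.4649 / 0.02865 = 16.23 rad/s.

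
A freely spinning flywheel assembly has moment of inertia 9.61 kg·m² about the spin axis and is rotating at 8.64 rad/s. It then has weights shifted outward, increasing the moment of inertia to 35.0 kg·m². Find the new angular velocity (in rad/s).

ω₂ ≈ 2.37 rad/s

No external torque acts about the spin axis, so angular momentum is conserved.
ω₂ = I₁ω₁ / I₂ = (9.610)(8.64 rad/s) / (35.00) = 2.372 rad/s.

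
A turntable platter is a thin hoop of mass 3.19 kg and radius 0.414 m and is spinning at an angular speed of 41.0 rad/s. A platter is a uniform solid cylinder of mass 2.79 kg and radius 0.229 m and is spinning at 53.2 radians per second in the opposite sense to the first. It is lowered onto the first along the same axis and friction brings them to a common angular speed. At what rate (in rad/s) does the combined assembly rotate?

|ω_f| ≈ 29.9 rad/s

No external torque acts about the common axis, so total angular momentum is conserved.
Moments of inertia: I_A = (3.19)(0.414)² = 0.5468 kg·m²; I_B = ½(2.79)(0.229)² = 0.07316 kg·m².
Taking A's sense as positive: L = (0.5468)(41.0) − (0.07316)(53.2) = 18.53 kg·m²·rad/s.
Combined I = 0.5468 + 0.07316 = 0.6199 kg·m².
ω_f = L / I = 18.53 / 0.6199 = 29.88 rad/s.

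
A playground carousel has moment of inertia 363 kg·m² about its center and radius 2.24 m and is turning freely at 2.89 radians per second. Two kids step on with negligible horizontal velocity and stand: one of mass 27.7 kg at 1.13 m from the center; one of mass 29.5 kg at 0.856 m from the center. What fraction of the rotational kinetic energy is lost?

The added mass arrives with no angular momentum about the center, and any external torque about the center is negligible, so the system's angular momentum is conserved.
Added inertia Σmr² = (27.7)(1.13)² + (29.5)(0.856)² = 56.99 kg·m²; I_f = 363.0 + 56.99 = 420.0 kg·m².
ω_f = I_p ω_i / I_f = (363.0)(2.89) / 420.0 = 2.498 rad/s.
KE_i = ½(363.0)(2.890 rad/s)² = 1516 J; KE_f = ½(420.0)(2.498)² = 1310 J.
Fraction lost = 0.1357.

fraction ≈ 0.136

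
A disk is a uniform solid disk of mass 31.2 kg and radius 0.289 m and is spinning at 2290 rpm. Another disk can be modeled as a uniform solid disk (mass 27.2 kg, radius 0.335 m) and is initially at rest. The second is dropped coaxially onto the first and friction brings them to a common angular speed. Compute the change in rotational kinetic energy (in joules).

No external torque acts about the common axis, so total angular momentum is conserved.
Moments of inertia: I_A = ½(31.2)(0.289)² = 1.303 kg·m²; I_B = ½(27.2)(0.335)² = 1.526 kg·m².
Taking A's sense as positive: L = (1.303)(2290) = 2984 kg·m²·rpm.
Combined I = 1.303 + 1.526 = 2.829 kg·m².
ω_f = L / I = 2984 / 2.829 = 1055 rpm.
KE_i = ½ΣIω² = 37460 J; KE_f = ½(2.829)(110.4)² = 17250 J.

ΔKE ≈ -20200 J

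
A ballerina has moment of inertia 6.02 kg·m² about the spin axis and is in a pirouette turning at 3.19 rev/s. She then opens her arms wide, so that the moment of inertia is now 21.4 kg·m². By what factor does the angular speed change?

ω₂/ω₁ ≈ 0.281

With no external torque about the axis, L is conserved: I₁ω₁ = I₂ω₂.
ω₂/ω₁ = I₁/I₂ = 6.020 / 21.40 = 0.2813.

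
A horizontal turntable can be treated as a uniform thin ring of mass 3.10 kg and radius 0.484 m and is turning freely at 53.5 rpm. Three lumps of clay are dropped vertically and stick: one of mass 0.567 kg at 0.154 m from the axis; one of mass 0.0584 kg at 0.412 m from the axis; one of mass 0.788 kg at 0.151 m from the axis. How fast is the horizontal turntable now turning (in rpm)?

ω_f ≈ 50.6 rpm

No external torque acts about the axis; L_before = L_after.
I_p = (3.10)(0.484)² = 0.7262 kg·m².
Added inertia Σmr² = (0.567)(0.154)² + (0.0584)(0.412)² + (0.788)(0.151)² = 0.04133 kg·m²; I_f = 0.7262 + 0.04133 = 0.7675 kg·m².
ω_f = I_p ω_i / I_f = (0.7262)(53.5) / 0.7675 = 50.62 rpm.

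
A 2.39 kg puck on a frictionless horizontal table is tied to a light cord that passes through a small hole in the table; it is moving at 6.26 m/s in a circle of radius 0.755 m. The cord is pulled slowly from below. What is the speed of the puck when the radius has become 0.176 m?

v₂ ≈ 26.9 m/s

The only horizontal force on the mass is along the cord (radial), so it exerts no torque about the hole and angular momentum m v r is conserved.
v₂ = v₁ r₁ / r₂ = (6.26)(0.755) / (0.176) = 26.85 m/s.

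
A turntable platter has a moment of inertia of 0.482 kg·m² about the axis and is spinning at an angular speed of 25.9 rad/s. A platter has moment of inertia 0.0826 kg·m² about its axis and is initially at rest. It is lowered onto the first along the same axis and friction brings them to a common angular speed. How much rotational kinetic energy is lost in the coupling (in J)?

ΔKE lost ≈ 23.7 J

The coupling torques are internal; angular momentum about the shared axis is conserved.
Taking A's sense as positive: L = (0.4820)(25.9) = 12.48 kg·m²·rad/s.
Combined I = 0.4820 + 0.08260 = 0.5646 kg·m².
ω_f = L / I = 12.48 / 0.5646 = 22.11 rad/s.
KE_i = ½ΣIω² = 161.7 J; KE_f = ½(0.5646)(22.11)² = 138.0 J.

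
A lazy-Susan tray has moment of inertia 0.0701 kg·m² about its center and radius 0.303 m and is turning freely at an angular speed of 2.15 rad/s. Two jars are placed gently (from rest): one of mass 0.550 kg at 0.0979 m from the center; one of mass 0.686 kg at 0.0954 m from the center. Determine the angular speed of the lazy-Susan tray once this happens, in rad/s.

The added mass arrives with no angular momentum about the center, and any external torque about the center is negligible, so the system's angular momentum is conserved.
Added inertia Σmr² = (0.550)(0.0979)² + (0.686)(0.0954)² = 0.01151 kg·m²; I_f = 0.07010 + 0.01151 = 0.08161 kg·m².
ω_f = I_p ω_i / I_f = (0.07010)(2.15) / 0.08161 = 1.847 rad/s.

ω_f ≈ 1.85 rad/s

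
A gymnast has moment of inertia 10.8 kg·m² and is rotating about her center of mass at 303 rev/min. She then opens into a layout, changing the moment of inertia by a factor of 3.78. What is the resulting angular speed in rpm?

ω₂ ≈ 80.2 rpm

No external torque acts about the spin axis, so angular momentum is conserved.
I₂ = 3.78 × 10.8 = 40.82 kg·m².
ω₂ = I₁ω₁ / I₂ = (10.80)(303 rpm) / (40.82) = 80.16 rpm.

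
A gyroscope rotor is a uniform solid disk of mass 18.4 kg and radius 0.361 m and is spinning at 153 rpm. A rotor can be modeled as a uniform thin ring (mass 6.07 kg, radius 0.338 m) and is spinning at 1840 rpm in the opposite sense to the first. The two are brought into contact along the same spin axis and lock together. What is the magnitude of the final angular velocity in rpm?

|ω_f| ≈ 577 rpm

The coupling torques are internal; angular momentum about the shared axis is conserved.
Moments of inertia: I_A = ½(18.4)(0.361)² = 1.199 kg·m²; I_B = (6.07)(0.338)² = 0.6935 kg·m².
Taking A's sense as positive: L = (1.199)(153) − (0.6935)(1840) = -1093 kg·m²·rpm.
Combined I = 1.199 + 0.6935 = 1.892 kg·m².
ω_f = L / I = -1093 / 1.892 = -577.3 rpm.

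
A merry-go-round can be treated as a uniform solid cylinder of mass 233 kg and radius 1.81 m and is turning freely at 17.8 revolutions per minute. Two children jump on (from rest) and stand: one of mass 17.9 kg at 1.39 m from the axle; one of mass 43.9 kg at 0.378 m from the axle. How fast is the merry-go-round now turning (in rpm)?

ω_f ≈ 16.1 rpm

No external torque acts about the axle; L_before = L_after.
I_p = ½(233)(1.81)² = 381.7 kg·m².
Added inertia Σmr² = (17.9)(1.39)² + (43.9)(0.378)² = 40.86 kg·m²; I_f = 381.7 + 40.86 = 422.5 kg·m².
ω_f = I_p ω_i / I_f = (381.7)(17.8) / 422.5 = 16.08 rpm.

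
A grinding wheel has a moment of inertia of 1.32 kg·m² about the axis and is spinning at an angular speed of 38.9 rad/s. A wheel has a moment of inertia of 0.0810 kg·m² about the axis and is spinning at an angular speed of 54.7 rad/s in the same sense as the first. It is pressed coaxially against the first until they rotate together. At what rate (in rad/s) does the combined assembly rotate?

|ω_f| ≈ 39.8 rad/s

The coupling torques are internal; angular momentum about the shared axis is conserved.
Taking A's sense as positive: L = (1.320)(38.9) + (0.08100)(54.7) = 55.78 kg·m²·rad/s.
Combined I = 1.320 + 0.08100 = 1.401 kg·m².
ω_f = L / I = 55.78 / 1.401 = 39.81 rad/s.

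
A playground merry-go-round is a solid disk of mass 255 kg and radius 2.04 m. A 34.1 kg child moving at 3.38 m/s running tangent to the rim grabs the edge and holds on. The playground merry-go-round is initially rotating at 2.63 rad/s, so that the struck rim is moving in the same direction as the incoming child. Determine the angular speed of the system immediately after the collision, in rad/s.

|ω_f| ≈ 2.42 rad/s

The axle reaction passes through the axle and exerts no torque about it; angular momentum about the axle is conserved through the impact.
I_p = ½(255)(2.04)² = 530.6 kg·m². Taking the sense of the child's angular momentum as positive, L_{child} = m v R = (34.1)(3.38)(2.04) = 235.1 kg·m²/s.
L_i = +I_p ω_p + m v R = +(530.6)(2.63) + 235.1 = 1631 kg·m²/s.
After sticking, I_f = I_p + m R² = 530.6 + (34.1)(2.04)² = 672.5 kg·m².
ω_f = L_i / I_f = 1631 / 672.5 = 2.425 rad/s.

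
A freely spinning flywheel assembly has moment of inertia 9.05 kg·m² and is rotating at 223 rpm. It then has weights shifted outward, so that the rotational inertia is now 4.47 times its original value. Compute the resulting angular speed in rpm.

ω₂ ≈ 49.9 rpm

No external torque acts about the spin axis, so angular momentum is conserved.
I₂ = 4.47 × 9.05 = 40.45 kg·m².
ω₂ = I₁ω₁ / I₂ = (9.050)(223 rpm) / (40.45) = 49.89 rpm.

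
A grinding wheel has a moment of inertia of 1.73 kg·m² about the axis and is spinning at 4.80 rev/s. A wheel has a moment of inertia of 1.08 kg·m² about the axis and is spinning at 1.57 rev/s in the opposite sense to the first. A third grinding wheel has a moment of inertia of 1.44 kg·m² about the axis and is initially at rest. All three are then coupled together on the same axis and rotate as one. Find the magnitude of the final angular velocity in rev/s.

|ω_f| ≈ 1.55 rev/s

The coupling torques are internal; angular momentum about the shared axis is conserved.
Taking A's sense as positive: L = (1.730)(4.80) − (1.080)(1.57) = 6.608 kg·m²·rev/s.
Combined I = 1.730 + 1.080 + 1.440 = 4.250 kg·m².
ω_f = L / I = 6.608 / 4.250 = 1.555 rev/s.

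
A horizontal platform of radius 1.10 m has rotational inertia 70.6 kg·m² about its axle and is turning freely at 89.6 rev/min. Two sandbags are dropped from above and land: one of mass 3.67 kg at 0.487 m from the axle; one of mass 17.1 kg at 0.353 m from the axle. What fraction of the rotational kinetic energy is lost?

No external torque acts about the axle; L_before = L_after.
Added inertia Σmr² = (3.67)(0.487)² + (17.1)(0.353)² = 3.001 kg·m²; I_f = 70.60 + 3.001 = 73.60 kg·m².
ω_f = I_p ω_i / I_f = (70.60)(89.6) / 73.60 = 85.95 rpm.
KE_i = ½(70.60)(9.383 rad/s)² = 3108 J; KE_f = ½(73.60)(9.000)² = 2981 J.
Fraction lost = 0.04078.

fraction ≈ 0.0408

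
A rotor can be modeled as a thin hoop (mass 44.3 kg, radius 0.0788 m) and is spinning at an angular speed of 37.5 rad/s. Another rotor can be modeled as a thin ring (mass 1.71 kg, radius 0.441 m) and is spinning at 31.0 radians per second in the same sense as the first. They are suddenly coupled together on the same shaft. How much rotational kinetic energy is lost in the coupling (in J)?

ΔKE lost ≈ 3.18 J

The coupling torques are internal; angular momentum about the shared axis is conserved.
Moments of inertia: I_A = (44.3)(0.0788)² = 0.2751 kg·m²; I_B = (1.71)(0.441)² = 0.3326 kg·m².
Taking A's sense as positive: L = (0.2751)(37.5) + (0.3326)(31.0) = 20.62 kg·m²·rad/s.
Combined I = 0.2751 + 0.3326 = 0.6076 kg·m².
ω_f = L / I = 20.62 / 0.6076 = 33.94 rad/s.
KE_i = ½ΣIω² = 353.2 J; KE_f = ½(0.6076)(33.94)² = 350.0 J.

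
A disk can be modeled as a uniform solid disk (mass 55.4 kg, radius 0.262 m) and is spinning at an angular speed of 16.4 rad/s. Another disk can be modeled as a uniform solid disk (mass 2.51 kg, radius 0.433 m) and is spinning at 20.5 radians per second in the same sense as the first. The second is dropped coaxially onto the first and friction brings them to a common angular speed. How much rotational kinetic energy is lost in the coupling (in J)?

ΔKE lost ≈ 1.76 J

The coupling torques are internal; angular momentum about the shared axis is conserved.
Moments of inertia: I_A = ½(55.4)(0.262)² = 1.901 kg·m²; I_B = ½(2.51)(0.433)² = 0.2353 kg·m².
Taking A's sense as positive: L = (1.901)(16.4) + (0.2353)(20.5) = 36.01 kg·m²·rad/s.
Combined I = 1.901 + 0.2353 = 2.137 kg·m².
ω_f = L / I = 36.01 / 2.137 = 16.85 rad/s.
KE_i = ½ΣIω² = 305.1 J; KE_f = ½(2.137)(16.85)² = 303.4 J.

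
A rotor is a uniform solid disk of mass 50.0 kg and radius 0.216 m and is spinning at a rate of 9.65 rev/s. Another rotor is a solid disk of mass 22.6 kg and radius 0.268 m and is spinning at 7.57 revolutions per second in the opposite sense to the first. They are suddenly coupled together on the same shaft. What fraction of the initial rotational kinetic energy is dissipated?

fraction ≈ 0.915

The coupling torques are internal; angular momentum about the shared axis is conserved.
Moments of inertia: I_A = ½(50.0)(0.216)² = 1.166 kg·m²; I_B = ½(22.6)(0.268)² = 0.8116 kg·m².
Taking A's sense as positive: L = (1.166)(9.65) − (0.8116)(7.57) = 5.112 kg·m²·rev/s.
Combined I = 1.166 + 0.8116 = 1.978 kg·m².
ω_f = L / I = 5.112 / 1.978 = 2.584 rev/s.
KE_i = ½ΣIω² = 3062 J; KE_f = ½(1.978)(16.24)² = 260.8 J.
Fraction dissipated = (KE_i − KE_f)/KE_i = 0.9148.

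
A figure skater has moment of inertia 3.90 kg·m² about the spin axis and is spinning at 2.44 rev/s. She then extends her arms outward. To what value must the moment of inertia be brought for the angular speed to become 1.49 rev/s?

With no external torque about the axis, L is conserved: I₁ω₁ = I₂ω₂.
I₂ = I₁ω₁ / ω₂ = (3.90)(2.44) / (1.49) = 6.387 kg·m².

I₂ ≈ 6.39 kg·m²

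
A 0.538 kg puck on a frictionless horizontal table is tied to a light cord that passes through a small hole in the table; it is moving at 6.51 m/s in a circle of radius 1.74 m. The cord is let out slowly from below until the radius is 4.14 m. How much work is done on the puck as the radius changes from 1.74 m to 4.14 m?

W ≈ -9.39 J

The only horizontal force on the mass is along the cord (radial), so it exerts no torque about the hole and angular momentum m v r is conserved.
v₂ = v₁ r₁ / r₂ = (6.51)(1.74) / (4.14) = 2.736 m/s.
W = ΔKE = ½m(v₂² − v₁²) = -9.386 J.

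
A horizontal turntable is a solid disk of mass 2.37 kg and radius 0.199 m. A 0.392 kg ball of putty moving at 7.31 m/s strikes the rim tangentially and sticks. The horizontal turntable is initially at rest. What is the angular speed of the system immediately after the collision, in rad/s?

About the axle the impulsive forces during the collision are internal, so angular momentum about that axis is conserved.
I_p = ½(2.37)(0.199)² = 0.04693 kg·m². Taking the sense of the ball of putty's angular momentum as positive, L_{ball} = m v R = (0.392)(7.31)(0.199) = 0.5702 kg·m²/s.
L_i = 0 + 0.5702 = 0.5702 kg·m²/s.
After sticking, I_f = I_p + m R² = 0.04693 + (0.392)(0.199)² = 0.06245 kg·m².
ω_f = L_i / I_f = 0.5702 / 0.06245 = 9.131 rad/s.

|ω_f| ≈ 9.13 rad/s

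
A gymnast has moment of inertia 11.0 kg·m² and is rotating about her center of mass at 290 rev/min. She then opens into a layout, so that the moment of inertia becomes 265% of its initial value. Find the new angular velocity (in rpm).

ω₂ ≈ 109 rpm

Angular momentum about the spin axis is conserved since the torque about it is zero.
I₂ = 2.65 × 11.0 = 29.15 kg·m².
ω₂ = I₁ω₁ / I₂ = (11.00)(290 rpm) / (29.15) = 109.4 rpm.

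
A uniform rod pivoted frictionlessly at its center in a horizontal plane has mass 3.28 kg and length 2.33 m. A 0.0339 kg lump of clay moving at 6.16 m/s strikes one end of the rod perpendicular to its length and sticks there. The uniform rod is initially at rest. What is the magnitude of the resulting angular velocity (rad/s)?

|ω_f| ≈ 0.159 rad/s

The axle reaction passes through the pivot and exerts no torque about it; angular momentum about the pivot is conserved through the impact.
I_p = (1/12)(3.28)(2.33)² = 1.484 kg·m². Taking the sense of the lump of clay's angular momentum as positive, L_{lump} = m v R = (0.0339)(6.16)(2.33/2) = 0.2433 kg·m²/s.
L_i = 0 + 0.2433 = 0.2433 kg·m²/s.
After sticking, I_f = I_p + m R² = 1.484 + (0.0339)(2.33/2)² = 1.530 kg·m².
ω_f = L_i / I_f = 0.2433 / 1.530 = 0.1590 rad/s.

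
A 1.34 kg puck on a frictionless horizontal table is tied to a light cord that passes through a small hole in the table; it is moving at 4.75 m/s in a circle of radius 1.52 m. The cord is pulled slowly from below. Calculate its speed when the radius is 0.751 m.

Central (radial) force ⇒ zero torque about the center ⇒ m v r is constant.
v₂ = v₁ r₁ / r₂ = (4.75)(1.52) / (0.751) = 9.614 m/s.

v₂ ≈ 9.61 m/s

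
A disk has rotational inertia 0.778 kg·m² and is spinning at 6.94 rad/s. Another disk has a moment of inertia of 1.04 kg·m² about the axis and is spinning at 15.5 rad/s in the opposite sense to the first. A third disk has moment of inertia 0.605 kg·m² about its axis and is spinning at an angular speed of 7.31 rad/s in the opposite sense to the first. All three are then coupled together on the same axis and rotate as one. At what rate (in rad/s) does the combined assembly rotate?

|ω_f| ≈ 6.25 rad/s

No external torque acts about the common axis, so total angular momentum is conserved.
Taking A's sense as positive: L = (0.7780)(6.94) − (1.040)(15.5) − (0.6050)(7.31) = -15.14 kg·m²·rad/s.
Combined I = 0.7780 + 1.040 + 0.6050 = 2.423 kg·m².
ω_f = L / I = -15.14 / 2.423 = -6.250 rad/s.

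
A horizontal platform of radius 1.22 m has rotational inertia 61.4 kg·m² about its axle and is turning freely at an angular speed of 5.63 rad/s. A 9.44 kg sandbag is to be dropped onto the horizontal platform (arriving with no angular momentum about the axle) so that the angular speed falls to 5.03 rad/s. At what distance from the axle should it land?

The added mass arrives with no angular momentum about the axle, and any external torque about the axle is negligible, so the system's angular momentum is conserved.
I_p ω_i = (I_p + m r²) ω_f ⇒ m r² = I_p(ω_i/ω_f − 1) = 61.40(5.63/5.03 − 1) = 7.324 kg·m².
r = √(7.324/9.44) = 0.8808 m.

r ≈ 0.881 m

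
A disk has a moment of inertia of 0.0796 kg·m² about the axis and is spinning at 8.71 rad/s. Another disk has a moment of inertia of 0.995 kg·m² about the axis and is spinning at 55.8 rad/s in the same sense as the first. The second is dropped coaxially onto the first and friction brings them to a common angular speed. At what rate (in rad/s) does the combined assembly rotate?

No external torque acts about the common axis, so total angular momentum is conserved.
Taking A's sense as positive: L = (0.07960)(8.71) + (0.9950)(55.8) = 56.21 kg·m²·rad/s.
Combined I = 0.07960 + 0.9950 = 1.075 kg·m².
ω_f = L / I = 56.21 / 1.075 = 52.31 rad/s.

|ω_f| ≈ 52.3 rad/s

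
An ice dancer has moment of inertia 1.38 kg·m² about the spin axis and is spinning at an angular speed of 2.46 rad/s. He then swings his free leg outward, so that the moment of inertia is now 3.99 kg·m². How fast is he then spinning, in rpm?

ω₂ ≈ 8.12 rpm

Angular momentum about the spin axis is conserved since the torque about it is zero.
ω₂ = I₁ω₁ / I₂ = (1.380)(2.46 rad/s) / (3.990) = 0.8508 rad/s = 8.125 rpm.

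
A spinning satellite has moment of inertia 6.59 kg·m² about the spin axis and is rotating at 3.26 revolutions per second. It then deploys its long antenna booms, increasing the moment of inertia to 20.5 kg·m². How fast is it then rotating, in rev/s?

With no external torque about the axis, L is conserved: I₁ω₁ = I₂ω₂.
ω₂ = I₁ω₁ / I₂ = (6.590)(3.26 rev/s) / (20.50) = 1.048 rev/s.

ω₂ ≈ 1.05 rev/s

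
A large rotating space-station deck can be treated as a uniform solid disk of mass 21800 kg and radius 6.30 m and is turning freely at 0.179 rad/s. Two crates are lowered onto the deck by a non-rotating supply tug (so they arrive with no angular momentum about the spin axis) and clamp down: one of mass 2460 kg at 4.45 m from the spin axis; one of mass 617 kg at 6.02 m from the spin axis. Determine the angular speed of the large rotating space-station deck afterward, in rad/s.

ω_f ≈ 0.154 rad/s

No external torque acts about the spin axis; L_before = L_after.
I_p = ½(21800)(6.30)² = 4.326e+05 kg·m².
Added inertia Σmr² = (2460)(4.45)² + (617)(6.02)² = 71070 kg·m²; I_f = 4.326e+05 + 71070 = 5.037e+05 kg·m².
ω_f = I_p ω_i / I_f = (4.326e+05)(0.179) / 5.037e+05 = 0.1537 rad/s.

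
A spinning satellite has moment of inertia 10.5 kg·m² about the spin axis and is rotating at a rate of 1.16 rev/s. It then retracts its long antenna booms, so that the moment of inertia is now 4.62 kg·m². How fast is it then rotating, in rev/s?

ω₂ ≈ 2.64 rev/s

Angular momentum about the spin axis is conserved since the torque about it is zero.
ω₂ = I₁ω₁ / I₂ = (10.50)(1.16 rev/s) / (4.620) = 2.636 rev/s.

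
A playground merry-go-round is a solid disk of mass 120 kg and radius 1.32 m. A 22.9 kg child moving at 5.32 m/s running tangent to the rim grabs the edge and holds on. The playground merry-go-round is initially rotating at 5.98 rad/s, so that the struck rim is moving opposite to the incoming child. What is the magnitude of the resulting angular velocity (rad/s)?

The axle reaction passes through the axle and exerts no torque about it; angular momentum about the axle is conserved through the impact.
I_p = ½(120)(1.32)² = 104.5 kg·m². Taking the sense of the child's angular momentum as positive, L_{child} = m v R = (22.9)(5.32)(1.32) = 160.8 kg·m²/s.
L_i = −I_p ω_p + m v R = −(104.5)(5.98) + 160.8 = -464.4 kg·m²/s.
After sticking, I_f = I_p + m R² = 104.5 + (22.9)(1.32)² = 144.4 kg·m².
ω_f = L_i / I_f = -464.4 / 144.4 = -3.215 rad/s.

|ω_f| ≈ 3.21 rad/s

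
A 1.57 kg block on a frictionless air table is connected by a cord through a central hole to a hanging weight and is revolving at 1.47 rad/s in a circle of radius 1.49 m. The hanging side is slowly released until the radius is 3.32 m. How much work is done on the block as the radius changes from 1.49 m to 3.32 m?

The constraining force is radial, so m r² ω about the center is conserved.
ω₂ = ω₁ (r₁/r₂)² = (1.47)(1.49/3.32)² = 0.2961 rad/s.
W = ΔKE = ½m(v₂² − v₁²) = -3.007 J.

W ≈ -3.01 J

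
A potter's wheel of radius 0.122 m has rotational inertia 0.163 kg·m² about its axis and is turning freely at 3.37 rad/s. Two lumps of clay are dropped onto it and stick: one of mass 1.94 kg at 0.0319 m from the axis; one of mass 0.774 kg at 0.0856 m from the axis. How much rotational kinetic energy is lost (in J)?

energy lost ≈ 0.0415 J

No external torque acts about the axis; L_before = L_after.
Added inertia Σmr² = (1.94)(0.0319)² + (0.774)(0.0856)² = 0.007646 kg·m²; I_f = 0.1630 + 0.007646 = 0.1706 kg·m².
ω_f = I_p ω_i / I_f = (0.1630)(3.37) / 0.1706 = 3.219 rad/s.
KE_i = ½(0.1630)(3.370 rad/s)² = 0.9256 J; KE_f = ½(0.1706)(3.219)² = 0.8841 J.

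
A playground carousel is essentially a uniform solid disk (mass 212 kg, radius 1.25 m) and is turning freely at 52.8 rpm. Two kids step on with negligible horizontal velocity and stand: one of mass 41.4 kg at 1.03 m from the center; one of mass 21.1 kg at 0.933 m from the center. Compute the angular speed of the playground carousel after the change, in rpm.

The added mass arrives with no angular momentum about the center, and any external torque about the center is negligible, so the system's angular momentum is conserved.
I_p = ½(212)(1.25)² = 165.6 kg·m².
Added inertia Σmr² = (41.4)(1.03)² + (21.1)(0.933)² = 62.29 kg·m²; I_f = 165.6 + 62.29 = 227.9 kg·m².
ω_f = I_p ω_i / I_f = (165.6)(52.8) / 227.9 = 38.37 rpm.

ω_f ≈ 38.4 rpm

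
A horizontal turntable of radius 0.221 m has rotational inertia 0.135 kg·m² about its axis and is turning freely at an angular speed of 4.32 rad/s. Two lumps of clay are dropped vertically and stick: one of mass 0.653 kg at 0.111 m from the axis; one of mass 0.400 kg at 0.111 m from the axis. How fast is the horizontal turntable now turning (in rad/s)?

No external torque acts about the axis; L_before = L_after.
Added inertia Σmr² = (0.653)(0.111)² + (0.400)(0.111)² = 0.01297 kg·m²; I_f = 0.1350 + 0.01297 = 0.1480 kg·m².
ω_f = I_p ω_i / I_f = (0.1350)(4.32) / 0.1480 = 3.941 rad/s.

ω_f ≈ 3.94 rad/s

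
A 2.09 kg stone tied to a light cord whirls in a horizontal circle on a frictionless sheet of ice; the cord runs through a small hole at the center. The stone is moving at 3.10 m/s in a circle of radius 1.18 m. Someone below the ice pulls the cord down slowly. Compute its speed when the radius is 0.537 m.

v₂ ≈ 6.81 m/s

The only horizontal force on the mass is along the cord (radial), so it exerts no torque about the hole and angular momentum m v r is conserved.
v₂ = v₁ r₁ / r₂ = (3.10)(1.18) / (0.537) = 6.812 m/s.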